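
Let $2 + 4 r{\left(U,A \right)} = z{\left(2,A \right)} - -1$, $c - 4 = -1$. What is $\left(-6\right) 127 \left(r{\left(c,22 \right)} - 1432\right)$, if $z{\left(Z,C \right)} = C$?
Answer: $\frac{2174367}{2} \approx 1.0872 \cdot 10^{6}$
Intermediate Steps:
$c = 3$ ($c = 4 - 1 = 3$)
$r{\left(U,A \right)} = - \frac{1}{4} + \frac{A}{4}$ ($r{\left(U,A \right)} = - \frac{1}{2} + \frac{A - -1}{4} = - \frac{1}{2} + \frac{A + 1}{4} = - \frac{1}{2} + \frac{1 + A}{4} = - \frac{1}{2} + \left(\frac{1}{4} + \frac{A}{4}\right) = - \frac{1}{4} + \frac{A}{4}$)
$\left(-6\right) 127 \left(r{\left(c,22 \right)} - 1432\right) = \left(-6\right) 127 \left(\left(- \frac{1}{4} + \frac{1}{4} \cdot 22\right) - 1432\right) = - 762 \left(\left(- \frac{1}{4} + \frac{11}{2}\right) - 1432\right) = - 762 \left(\frac{21}{4} - 1432\right) = \left(-762\right) \left(- \frac{5707}{4}\right) = \frac{2174367}{2}$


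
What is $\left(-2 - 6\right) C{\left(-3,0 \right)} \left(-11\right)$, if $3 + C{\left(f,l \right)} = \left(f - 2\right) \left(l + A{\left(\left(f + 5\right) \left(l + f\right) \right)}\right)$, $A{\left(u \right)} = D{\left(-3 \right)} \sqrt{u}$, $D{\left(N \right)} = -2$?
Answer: $-264 + 880 i \sqrt{6} \approx -264.0 + 2155.6 i$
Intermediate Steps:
$A{\left(u \right)} = - 2 \sqrt{u}$
$C{\left(f,l \right)} = -3 + \left(-2 + f\right) \left(l - 2 \sqrt{\left(5 + f\right) \left(f + l\right)}\right)$ ($C{\left(f,l \right)} = -3 + \left(f - 2\right) \left(l - 2 \sqrt{\left(f + 5\right) \left(l + f\right)}\right) = -3 + \left(-2 + f\right) \left(l - 2 \sqrt{\left(5 + f\right) \left(f + l\right)}\right)$)
$\left(-2 - 6\right) C{\left(-3,0 \right)} \left(-11\right) = \left(-2 - 6\right) \left(-3 - 0 + 4 \sqrt{\left(-3\right)^{2} + 5 \left(-3\right) + 5 \cdot 0 - 0} - 0 - - 6 \sqrt{\left(-3\right)^{2} + 5 \left(-3\right) + 5 \cdot 0 - 0}\right) \left(-11\right) = - 8 \left(-3 + 0 + 4 \sqrt{9 - 15 + 0 + 0} + 0 - - 6 \sqrt{9 - 15 + 0 + 0}\right) \left(-11\right) = - 8 \left(-3 + 0 + 4 \sqrt{-6} + 0 - - 6 \sqrt{-6}\right) \left(-11\right) = - 8 \left(-3 + 0 + 4 i \sqrt{6} + 0 - - 6 i \sqrt{6}\right) \left(-11\right) = - 8 \left(-3 + 0 + 4 i \sqrt{6} + 0 + 6 i \sqrt{6}\right) \left(-11\right) = - 8 \left(-3 + 10 i \sqrt{6}\right) \left(-11\right) = \left(24 - 80 i \sqrt{6}\right) \left(-11\right) = -264 + 880 i \sqrt{6}$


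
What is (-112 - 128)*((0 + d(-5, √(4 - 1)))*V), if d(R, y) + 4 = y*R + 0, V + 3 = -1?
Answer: -3840 - 4800*√3 ≈ -12154.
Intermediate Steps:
V = -4 (V = -3 - 1 = -4)
d(R, y) = -4 + R*y (d(R, y) = -4 + (y*R + 0) = -4 + (R*y + 0) = -4 + R*y)
(-112 - 128)*((0 + d(-5, √(4 - 1)))*V) = (-112 - 128)*((0 + (-4 - 5*√(4 - 1)))*(-4)) = -240*(0 + (-4 - 5*√3))*(-4) = -240*(-4 - 5*√3)*(-4) = -240*(16 + 20*√3) = -3840 - 4800*√3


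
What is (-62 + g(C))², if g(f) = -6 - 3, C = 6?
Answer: 5041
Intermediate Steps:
g(f) = -9
(-62 + g(C))² = (-62 - 9)² = (-71)² = 5041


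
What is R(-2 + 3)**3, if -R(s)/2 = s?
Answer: -8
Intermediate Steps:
R(s) = -2*s
R(-2 + 3)**3 = (-2*(-2 + 3))**3 = (-2*1)**3 = (-2)**3 = -8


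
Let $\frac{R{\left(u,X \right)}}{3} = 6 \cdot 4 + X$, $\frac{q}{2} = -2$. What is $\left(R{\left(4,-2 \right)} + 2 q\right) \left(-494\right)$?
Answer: $-28652$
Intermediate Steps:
$q = -4$ ($q = 2 \left(-2\right) = -4$)
$R{\left(u,X \right)} = 72 + 3 X$ ($R{\left(u,X \right)} = 3 \left(6 \cdot 4 + X\right) = 3 \left(24 + X\right) = 72 + 3 X$)
$\left(R{\left(4,-2 \right)} + 2 q\right) \left(-494\right) = \left(\left(72 + 3 \left(-2\right)\right) + 2 \left(-4\right)\right) \left(-494\right) = \left(\left(72 - 6\right) - 8\right) \left(-494\right) = \left(66 - 8\right) \left(-494\right) = 58 \left(-494\right) = -28652$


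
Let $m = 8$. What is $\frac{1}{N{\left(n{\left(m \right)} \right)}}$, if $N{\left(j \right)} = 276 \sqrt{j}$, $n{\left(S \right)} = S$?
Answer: $\frac{\sqrt{2}}{1104} \approx 0.001281$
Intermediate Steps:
$\frac{1}{N{\left(n{\left(m \right)} \right)}} = \frac{1}{276 \sqrt{8}} = \frac{1}{276 \cdot 2 \sqrt{2}} = \frac{1}{552 \sqrt{2}} = \frac{\sqrt{2}}{1104}$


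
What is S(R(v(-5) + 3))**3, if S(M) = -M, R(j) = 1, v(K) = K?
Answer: -1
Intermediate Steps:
S(R(v(-5) + 3))**3 = (-1*1)**3 = (-1)**3 = -1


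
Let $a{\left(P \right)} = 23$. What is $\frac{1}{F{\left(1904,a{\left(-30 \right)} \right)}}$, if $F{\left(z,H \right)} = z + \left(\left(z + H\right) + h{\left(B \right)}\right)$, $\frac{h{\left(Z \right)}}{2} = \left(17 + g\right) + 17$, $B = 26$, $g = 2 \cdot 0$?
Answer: $\frac{1}{3899} \approx 0.00025648$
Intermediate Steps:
$g = 0$
$h{\left(Z \right)} = 68$ ($h{\left(Z \right)} = 2 \left(\left(17 + 0\right) + 17\right) = 2 \left(17 + 17\right) = 2 \cdot 34 = 68$)
$F{\left(z,H \right)} = 68 + H + 2 z$ ($F{\left(z,H \right)} = z + \left(\left(z + H\right) + 68\right) = z + \left(\left(H + z\right) + 68\right) = z + \left(68 + H + z\right) = 68 + H + 2 z$)
$\frac{1}{F{\left(1904,a{\left(-30 \right)} \right)}} = \frac{1}{68 + 23 + 2 \cdot 1904} = \frac{1}{68 + 23 + 3808} = \frac{1}{3899}$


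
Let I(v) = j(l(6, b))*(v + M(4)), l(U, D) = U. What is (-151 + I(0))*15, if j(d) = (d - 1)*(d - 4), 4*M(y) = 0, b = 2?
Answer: -2265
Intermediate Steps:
M(y) = 0 (M(y) = (1/4)*0 = 0)
j(d) = (-1 + d)*(-4 + d)
I(v) = 10*v (I(v) = (4 + 6**2 - 5*6)*(v + 0) = (4 + 36 - 30)*v = 10*v)
(-151 + I(0))*15 = (-151 + 10*0)*15 = (-151 + 0)*15 = -151*15 = -2265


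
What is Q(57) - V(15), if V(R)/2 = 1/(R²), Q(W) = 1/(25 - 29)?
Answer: -233/900 ≈ -0.25889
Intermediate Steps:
Q(W) = -¼ (Q(W) = 1/(-4) = -¼)
V(R) = 2/R² (V(R) = 2/(R²) = 2/R²)
Q(57) - V(15) = -¼ - 2/15² = -¼ - 2/225 = -233/900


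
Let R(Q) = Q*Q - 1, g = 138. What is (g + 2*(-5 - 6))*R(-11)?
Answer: 13920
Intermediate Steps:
R(Q) = -1 + Q² (R(Q) = Q² - 1 = -1 + Q²)
(g + 2*(-5 - 6))*R(-11) = (138 + 2*(-5 - 6))*(-1 + (-11)²) = (138 + 2*(-11))*(-1 + 121) = (138 - 22)*120 = 116*120 = 13920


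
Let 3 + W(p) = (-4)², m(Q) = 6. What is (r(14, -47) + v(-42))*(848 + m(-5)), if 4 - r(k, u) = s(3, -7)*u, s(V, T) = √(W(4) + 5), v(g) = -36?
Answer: -27328 + 120414*√2 ≈ 1.4296e+5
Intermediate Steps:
W(p) = 13 (W(p) = -3 + (-4)² = -3 + 16 = 13)
s(V, T) = 3*√2 (s(V, T) = √(13 + 5) = √18 = 3*√2)
r(k, u) = 4 - 3*u*√2 (r(k, u) = 4 - 3*√2*u = 4 - 3*u*√2)
(r(14, -47) + v(-42))*(848 + m(-5)) = ((4 - 3*(-47)*√2) - 36)*(848 + 6) = ((4 + 141*√2) - 36)*854 = (-32 + 141*√2)*854 = -27328 + 120414*√2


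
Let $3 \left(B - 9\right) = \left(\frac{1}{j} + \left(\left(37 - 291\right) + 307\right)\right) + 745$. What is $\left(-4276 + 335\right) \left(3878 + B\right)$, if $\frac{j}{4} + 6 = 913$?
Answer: $- \frac{178138138073}{10884} \approx -1.6367 \cdot 10^{7}$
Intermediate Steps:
$j = 3628$ ($j = -24 + 4 \cdot 913 = -24 + 3652 = 3628$)
$B = \frac{2993101}{10884}$ ($B = 9 + \frac{\left(\frac{1}{3628} + \left(\left(37 - 291\right) + 307\right)\right) + 745}{3} = 9 + \frac{\left(\frac{1}{3628} + \left(-254 + 307\right)\right) + 745}{3} = 9 + \frac{\left(\frac{1}{3628} + 53\right) + 745}{3} = 9 + \frac{\frac{192285}{3628} + 745}{3} = 9 + \frac{1}{3} \cdot \frac{2895145}{3628} = 9 + \frac{2895145}{10884} = \frac{2993101}{10884} \approx 275.0$)
$\left(-4276 + 335\right) \left(3878 + B\right) = \left(-4276 + 335\right) \left(3878 + \frac{2993101}{10884}\right) = \left(-3941\right) \frac{45201253}{10884} = - \frac{178138138073}{10884}$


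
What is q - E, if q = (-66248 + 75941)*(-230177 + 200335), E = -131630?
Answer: -289126876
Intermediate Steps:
q = -289258506 (q = 9693*(-29842) = -289258506)
q - E = -289258506 - 1*(-131630) = -289258506 + 131630 = -289126876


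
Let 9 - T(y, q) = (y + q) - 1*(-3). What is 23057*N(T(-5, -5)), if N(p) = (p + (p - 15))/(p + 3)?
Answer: 391969/19 ≈ 20630.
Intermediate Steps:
T(y, q) = 6 - q - y (T(y, q) = 9 - ((y + q) - 1*(-3)) = 9 - ((q + y) + 3) = 9 - (3 + q + y) = 9 + (-3 - q - y) = 6 - q - y)
N(p) = (-15 + 2*p)/(3 + p) (N(p) = (p + (-15 + p))/(3 + p) = (-15 + 2*p)/(3 + p))
23057*N(T(-5, -5)) = 23057*((-15 + 2*(6 - 1*(-5) - 1*(-5)))/(3 + (6 - 1*(-5) - 1*(-5)))) = 23057*((-15 + 2*(6 + 5 + 5))/(3 + (6 + 5 + 5))) = 23057*((-15 + 2*16)/(3 + 16)) = 23057*((-15 + 32)/19) = 23057*((1/19)*17) = 23057*(17/19) = 391969/19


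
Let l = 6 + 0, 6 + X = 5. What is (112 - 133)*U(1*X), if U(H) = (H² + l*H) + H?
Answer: 126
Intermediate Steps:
X = -1 (X = -6 + 5 = -1)
l = 6
U(H) = H² + 7*H (U(H) = (H² + 6*H) + H = H² + 7*H)
(112 - 133)*U(1*X) = (112 - 133)*((1*(-1))*(7 + 1*(-1))) = -(-21)*(7 - 1) = -(-21)*6 = -21*(-6) = 126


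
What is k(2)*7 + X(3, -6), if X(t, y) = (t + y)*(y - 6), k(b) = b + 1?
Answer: 57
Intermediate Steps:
k(b) = 1 + b
X(t, y) = (-6 + y)*(t + y) (X(t, y) = (t + y)*(-6 + y) = (-6 + y)*(t + y))
k(2)*7 + X(3, -6) = (1 + 2)*7 + ((-6)**2 - 6*3 - 6*(-6) + 3*(-6)) = 3*7 + (36 - 18 + 36 - 18) = 21 + 36 = 57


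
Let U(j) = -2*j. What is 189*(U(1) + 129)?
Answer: 24003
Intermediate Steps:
189*(U(1) + 129) = 189*(-2*1 + 129) = 189*(-2 + 129) = 189*127 = 24003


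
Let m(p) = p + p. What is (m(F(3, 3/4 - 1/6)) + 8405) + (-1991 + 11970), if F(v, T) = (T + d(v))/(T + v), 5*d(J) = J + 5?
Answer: 3952822/215 ≈ 18385.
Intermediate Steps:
d(J) = 1 + J/5 (d(J) = (J + 5)/5 = (5 + J)/5 = 1 + J/5)
F(v, T) = (1 + T + v/5)/(T + v) (F(v, T) = (T + (1 + v/5))/(T + v) = (1 + T + v/5)/(T + v))
m(p) = 2*p
(m(F(3, 3/4 - 1/6)) + 8405) + (-1991 + 11970) = (2*((1 + (3/4 - 1/6) + (⅕)*3)/((3/4 - 1/6) + 3)) + 8405) + (-1991 + 11970) = (2*((1 + (3*(¼) - 1*⅙) + ⅗)/((3*(¼) - 1*⅙) + 3)) + 8405) + 9979 = (2*((1 + (¾ - ⅙) + ⅗)/((¾ - ⅙) + 3)) + 8405) + 9979 = (2*((1 + 7/12 + ⅗)/(7/12 + 3)) + 8405) + 9979 = (2*((131/60)/(43/12)) + 8405) + 9979 = (2*((12/43)*(131/60)) + 8405) + 9979 = (2*(131/215) + 8405) + 9979 = (262/215 + 8405) + 9979 = 1807337/215 + 9979 = 3952822/215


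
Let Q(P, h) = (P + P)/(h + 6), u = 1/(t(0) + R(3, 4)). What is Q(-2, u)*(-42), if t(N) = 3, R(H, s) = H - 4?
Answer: 336/13 ≈ 25.846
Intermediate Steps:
R(H, s) = -4 + H
u = 1/2 (u = 1/(3 + (-4 + 3)) = 1/(3 - 1) = 1/2 ≈ 0.50000)
Q(P, h) = 2*P/(6 + h) (Q(P, h) = (2*P)/(6 + h) = 2*P/(6 + h))
Q(-2, u)*(-42) = (2*(-2)/(6 + 1/2))*(-42) = (2*(-2)/(13/2))*(-42) = (2*(-2)*(2/13))*(-42) = -8/13*(-42) = 336/13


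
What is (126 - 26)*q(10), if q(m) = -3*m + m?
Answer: -2000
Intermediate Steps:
q(m) = -2*m
(126 - 26)*q(10) = (126 - 26)*(-2*10) = 100*(-20) = -2000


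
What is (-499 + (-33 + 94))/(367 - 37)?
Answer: -73/55 ≈ -1.3273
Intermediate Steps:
(-499 + (-33 + 94))/(367 - 37) = (-499 + 61)/330 = -438*1/330 = -73/55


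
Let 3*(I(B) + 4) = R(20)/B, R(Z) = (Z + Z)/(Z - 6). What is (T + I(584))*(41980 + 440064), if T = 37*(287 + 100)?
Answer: 10578406170490/1533 ≈ 6.9005e+9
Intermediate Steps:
R(Z) = 2*Z/(-6 + Z) (R(Z) = (2*Z)/(-6 + Z) = 2*Z/(-6 + Z))
T = 14319 (T = 37*387 = 14319)
I(B) = -4 + 20/(21*B) (I(B) = -4 + ((2*20/(-6 + 20))/B)/3 = -4 + ((2*20/14)/B)/3 = -4 + ((2*20*(1/14))/B)/3 = -4 + (20/(7*B))/3 = -4 + 20/(21*B))
(T + I(584))*(41980 + 440064) = (14319 + (-4 + (20/21)/584))*(41980 + 440064) = (14319 + (-4 + (20/21)*(1/584)))*482044 = (14319 + (-4 + 5/3066))*482044 = (14319 - 12259/3066)*482044 = (43889795/3066)*482044 = 10578406170490/1533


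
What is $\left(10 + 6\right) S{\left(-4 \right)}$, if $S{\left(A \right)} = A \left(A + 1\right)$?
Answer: $192$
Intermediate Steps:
$S{\left(A \right)} = A \left(1 + A\right)$
$\left(10 + 6\right) S{\left(-4 \right)} = \left(10 + 6\right) \left(- 4 \left(1 - 4\right)\right) = 16 \left(\left(-4\right) \left(-3\right)\right) = 16 \cdot 12 = 192$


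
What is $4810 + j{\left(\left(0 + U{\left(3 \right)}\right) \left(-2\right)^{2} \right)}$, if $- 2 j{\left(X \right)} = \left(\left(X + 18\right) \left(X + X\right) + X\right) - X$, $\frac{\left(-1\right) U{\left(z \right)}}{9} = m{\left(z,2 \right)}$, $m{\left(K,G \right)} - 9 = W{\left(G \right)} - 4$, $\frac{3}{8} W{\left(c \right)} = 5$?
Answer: $-418910$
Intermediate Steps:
$W{\left(c \right)} = \frac{40}{3}$ ($W{\left(c \right)} = \frac{8}{3} \cdot 5 = \frac{40}{3}$)
$m{\left(K,G \right)} = \frac{55}{3}$ ($m{\left(K,G \right)} = 9 + \left(\frac{40}{3} - 4\right) = 9 + \frac{28}{3} = \frac{55}{3}$)
$U{\left(z \right)} = -165$ ($U{\left(z \right)} = \left(-9\right) \frac{55}{3} = -165$)
$j{\left(X \right)} = - X \left(18 + X\right)$ ($j{\left(X \right)} = - \frac{\left(\left(X + 18\right) \left(X + X\right) + X\right) - X}{2} = - \frac{\left(\left(18 + X\right) 2 X + X\right) - X}{2} = - \frac{\left(2 X \left(18 + X\right) + X\right) - X}{2} = - \frac{\left(X + 2 X \left(18 + X\right)\right) - X}{2} = - \frac{2 X \left(18 + X\right)}{2} = - X \left(18 + X\right)$)
$4810 + j{\left(\left(0 + U{\left(3 \right)}\right) \left(-2\right)^{2} \right)} = 4810 - \left(0 - 165\right) \left(-2\right)^{2} \left(18 + \left(0 - 165\right) \left(-2\right)^{2}\right) = 4810 - \left(-165\right) 4 \left(18 - 660\right) = 4810 - - 660 \left(18 - 660\right) = 4810 - \left(-660\right) \left(-642\right) = 4810 - 423720 = -418910$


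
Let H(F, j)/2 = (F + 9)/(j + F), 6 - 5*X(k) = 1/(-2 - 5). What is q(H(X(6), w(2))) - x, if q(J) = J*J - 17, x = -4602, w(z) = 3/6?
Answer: 69179609/14641 ≈ 4725.1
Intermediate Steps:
w(z) = ½ (w(z) = 3*(⅙) = ½)
X(k) = 43/35 (X(k) = 6/5 - 1/(5*(-2 - 5)) = 6/5 - ⅕/(-7) = 6/5 - ⅕*(-⅐) = 6/5 + 1/35 = 43/35)
H(F, j) = 2*(9 + F)/(F + j) (H(F, j) = 2*((F + 9)/(j + F)) = 2*((9 + F)/(F + j)) = 2*(9 + F)/(F + j))
q(J) = -17 + J² (q(J) = J² - 17 = -17 + J²)
q(H(X(6), w(2))) - x = (-17 + (2*(9 + 43/35)/(43/35 + ½))²) - 1*(-4602) = (-17 + (2*(358/35)/(121/70))²) + 4602 = (-17 + (2*(70/121)*(358/35))²) + 4602 = (-17 + (1432/121)²) + 4602 = (-17 + 2050624/14641) + 4602 = 1801727/14641 + 4602 = 69179609/14641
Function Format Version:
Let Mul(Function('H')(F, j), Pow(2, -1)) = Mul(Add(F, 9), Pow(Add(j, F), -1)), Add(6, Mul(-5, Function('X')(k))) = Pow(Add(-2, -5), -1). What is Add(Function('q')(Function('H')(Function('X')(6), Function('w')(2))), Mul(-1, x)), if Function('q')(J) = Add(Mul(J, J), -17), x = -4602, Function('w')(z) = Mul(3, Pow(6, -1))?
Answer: Rational(69179609, 14641) ≈ 4725.1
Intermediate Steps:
Function('w')(z) = Rational(1, 2) (Function('w')(z) = Mul(3, Rational(1, 6)) = Rational(1, 2))
Function('X')(k) = Rational(43, 35) (Function('X')(k) = Add(Rational(6, 5), Mul(Rational(-1, 5), Pow(Add(-2, -5), -1))) = Add(Rational(6, 5), Mul(Rational(-1, 5), Pow(-7, -1))) = Add(Rational(6, 5), Mul(Rational(-1, 5), Rational(-1, 7))) = Add(Rational(6, 5), Rational(1, 35)) = Rational(43, 35))
Function('H')(F, j) = Mul(2, Pow(Add(F, j), -1), Add(9, F)) (Function('H')(F, j) = Mul(2, Mul(Add(F, 9), Pow(Add(j, F), -1))) = Mul(2, Mul(Add(9, F), Pow(Add(F, j), -1))) = Mul(2, Mul(Pow(Add(F, j), -1), Add(9, F))) = Mul(2, Pow(Add(F, j), -1), Add(9, F)))
Function('q')(J) = Add(-17, Pow(J, 2)) (Function('q')(J) = Add(Pow(J, 2), -17) = Add(-17, Pow(J, 2)))
Add(Function('q')(Function('H')(Function('X')(6), Function('w')(2))), Mul(-1, x)) = Add(Add(-17, Pow(Mul(2, Pow(Add(Rational(43, 35), Rational(1, 2)), -1), Add(9, Rational(43, 35))), 2)), Mul(-1, -4602)) = Add(Add(-17, Pow(Mul(2, Pow(Rational(121, 70), -1), Rational(358, 35)), 2)), 4602) = Add(Add(-17, Pow(Mul(2, Rational(70, 121), Rational(358, 35)), 2)), 4602) = Add(Add(-17, Pow(Rational(1432, 121), 2)), 4602) = Add(Add(-17, Rational(2050624, 14641)), 4602) = Add(Rational(1801727, 14641), 4602) = Rational(69179609, 14641)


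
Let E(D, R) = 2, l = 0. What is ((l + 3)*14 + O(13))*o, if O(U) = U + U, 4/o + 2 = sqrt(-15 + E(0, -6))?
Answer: -32 - 16*I*sqrt(13) ≈ -32.0 - 57.689*I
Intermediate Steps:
o = 4/(-2 + I*sqrt(13)) (o = 4/(-2 + sqrt(-15 + 2)) = 4/(-2 + sqrt(-13)) = 4/(-2 + I*sqrt(13)) ≈ -0.47059 - 0.84836*I)
O(U) = 2*U
((l + 3)*14 + O(13))*o = ((0 + 3)*14 + 2*13)*(-8/17 - 4*I*sqrt(13)/17) = (3*14 + 26)*(-8/17 - 4*I*sqrt(13)/17) = (42 + 26)*(-8/17 - 4*I*sqrt(13)/17) = 68*(-8/17 - 4*I*sqrt(13)/17) = -32 - 16*I*sqrt(13)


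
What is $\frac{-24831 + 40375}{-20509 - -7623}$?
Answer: $- \frac{7772}{6443} \approx -1.2063$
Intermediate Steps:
$\frac{-24831 + 40375}{-20509 - -7623} = \frac{15544}{-20509 + 7623} = \frac{15544}{-12886} = 15544 \left(- \frac{1}{12886}\right) = - \frac{7772}{6443}$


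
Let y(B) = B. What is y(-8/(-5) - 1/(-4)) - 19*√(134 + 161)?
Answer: 37/20 - 19*√295 ≈ -324.49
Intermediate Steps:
y(-8/(-5) - 1/(-4)) - 19*√(134 + 161) = (-8/(-5) - 1/(-4)) - 19*√(134 + 161) = (-8*(-⅕) - 1*(-¼)) - 19*√295 = (8/5 + ¼) - 19*√295 = 37/20 - 19*√295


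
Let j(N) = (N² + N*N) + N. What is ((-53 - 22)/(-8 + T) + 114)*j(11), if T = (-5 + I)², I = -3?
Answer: 1596177/56 ≈ 28503.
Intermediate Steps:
T = 64 (T = (-5 - 3)² = (-8)² = 64)
j(N) = N + 2*N² (j(N) = (N² + N²) + N = 2*N² + N = N + 2*N²)
((-53 - 22)/(-8 + T) + 114)*j(11) = ((-53 - 22)/(-8 + 64) + 114)*(11*(1 + 2*11)) = (-75/56 + 114)*(11*(1 + 22)) = (-75*1/56 + 114)*(11*23) = (-75/56 + 114)*253 = (6309/56)*253 = 1596177/56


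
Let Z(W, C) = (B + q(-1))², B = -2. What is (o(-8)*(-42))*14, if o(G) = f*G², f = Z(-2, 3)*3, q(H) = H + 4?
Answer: -112896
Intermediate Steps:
q(H) = 4 + H
Z(W, C) = 1 (Z(W, C) = (-2 + (4 - 1))² = (-2 + 3)² = 1² = 1)
f = 3 (f = 1*3 = 3)
o(G) = 3*G²
(o(-8)*(-42))*14 = ((3*(-8)²)*(-42))*14 = ((3*64)*(-42))*14 = (192*(-42))*14 = -8064*14 = -112896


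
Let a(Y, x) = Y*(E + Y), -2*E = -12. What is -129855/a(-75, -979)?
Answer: -8657/345 ≈ -25.093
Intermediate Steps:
E = 6 (E = -1/2*(-12) = 6)
a(Y, x) = Y*(6 + Y)
-129855/a(-75, -979) = -129855*(-1/(75*(6 - 75))) = -129855/((-75*(-69))) = -129855/5175 = -129855*1/5175 = -8657/345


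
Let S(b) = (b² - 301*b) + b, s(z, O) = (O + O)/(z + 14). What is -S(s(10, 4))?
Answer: 899/9 ≈ 99.889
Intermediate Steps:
s(z, O) = 2*O/(14 + z) (s(z, O) = (2*O)/(14 + z) = 2*O/(14 + z))
S(b) = b² - 300*b
-S(s(10, 4)) = -2*4/(14 + 10)*(-300 + 2*4/(14 + 10)) = -2*4/24*(-300 + 2*4/24) = -2*4*(1/24)*(-300 + 2*4*(1/24)) = -(-300 + ⅓)/3 = -(-899)/(3*3) = -1*(-899/9) = 899/9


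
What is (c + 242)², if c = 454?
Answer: 484416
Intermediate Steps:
(c + 242)² = (454 + 242)² = 696² = 484416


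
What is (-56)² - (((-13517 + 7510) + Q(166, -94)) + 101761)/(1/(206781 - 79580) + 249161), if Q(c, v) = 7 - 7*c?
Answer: 1440273505157/459326498 ≈ 3135.6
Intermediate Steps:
(-56)² - (((-13517 + 7510) + Q(166, -94)) + 101761)/(1/(206781 - 79580) + 249161) = (-56)² - (((-13517 + 7510) + (7 - 7*166)) + 101761)/(1/(206781 - 79580) + 249161) = 3136 - ((-6007 + (7 - 1162)) + 101761)/(1/127201 + 249161) = 3136 - ((-6007 - 1155) + 101761)/(1/127201 + 249161) = 3136 - (-7162 + 101761)/31693528362/127201 = 3136 - 94599*127201/31693528362 = 3136 - 1*174392571/459326498 = 3136 - 174392571/459326498 = 1440273505157/459326498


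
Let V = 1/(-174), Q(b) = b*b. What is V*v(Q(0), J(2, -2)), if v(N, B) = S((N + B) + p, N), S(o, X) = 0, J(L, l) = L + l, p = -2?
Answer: 0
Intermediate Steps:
Q(b) = b²
v(N, B) = 0
V = -1/174 ≈ -0.0057471
V*v(Q(0), J(2, -2)) = -1/174*0 = 0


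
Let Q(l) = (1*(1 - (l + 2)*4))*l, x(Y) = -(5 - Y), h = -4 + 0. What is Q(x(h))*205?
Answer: -53505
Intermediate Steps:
h = -4
x(Y) = -5 + Y
Q(l) = l*(-7 - 4*l) (Q(l) = (1*(1 - (2 + l)*4))*l = (1*(1 - (8 + 4*l)))*l = (1*(1 + (-8 - 4*l)))*l = (1*(-7 - 4*l))*l = (-7 - 4*l)*l = l*(-7 - 4*l))
Q(x(h))*205 = -(-5 - 4)*(7 + 4*(-5 - 4))*205 = -1*(-9)*(7 + 4*(-9))*205 = -1*(-9)*(7 - 36)*205 = -1*(-9)*(-29)*205 = -261*205 = -53505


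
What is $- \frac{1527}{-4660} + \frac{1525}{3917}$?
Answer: $\frac{13087759}{18253220} \approx 0.71701$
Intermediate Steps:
$- \frac{1527}{-4660} + \frac{1525}{3917} = \left(-1527\right) \left(- \frac{1}{4660}\right) + 1525 \cdot \frac{1}{3917} = \frac{1527}{4660} + \frac{1525}{3917} = \frac{13087759}{18253220}$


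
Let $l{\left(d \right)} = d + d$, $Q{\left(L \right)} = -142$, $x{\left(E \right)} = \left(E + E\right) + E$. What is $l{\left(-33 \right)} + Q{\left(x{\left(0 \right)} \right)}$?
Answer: $-208$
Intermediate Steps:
$x{\left(E \right)} = 3 E$ ($x{\left(E \right)} = 2 E + E = 3 E$)
$l{\left(d \right)} = 2 d$
$l{\left(-33 \right)} + Q{\left(x{\left(0 \right)} \right)} = 2 \left(-33\right) - 142 = -66 - 142 = -208$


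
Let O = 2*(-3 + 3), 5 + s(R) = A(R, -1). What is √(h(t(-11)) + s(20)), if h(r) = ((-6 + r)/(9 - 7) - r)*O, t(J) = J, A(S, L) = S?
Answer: √15 ≈ 3.8730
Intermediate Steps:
s(R) = -5 + R
O = 0 (O = 2*0 = 0)
h(r) = 0 (h(r) = ((-6 + r)/(9 - 7) - r)*0 = ((-6 + r)/2 - r)*0 = ((-6 + r)*(½) - r)*0 = ((-3 + r/2) - r)*0 = (-3 - r/2)*0 = 0)
√(h(t(-11)) + s(20)) = √(0 + (-5 + 20)) = √(0 + 15) = √15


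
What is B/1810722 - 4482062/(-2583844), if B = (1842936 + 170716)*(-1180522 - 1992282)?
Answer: -4126993138710612697/1169655793842 ≈ -3.5284e+6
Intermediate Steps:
B = -6388923120208 (B = 2013652*(-3172804) = -6388923120208)
B/1810722 - 4482062/(-2583844) = -6388923120208/1810722 - 4482062/(-2583844) = -6388923120208*1/1810722 - 4482062*(-1/2583844) = -3194461560104/905361 + 2241031/1291922 = -4126993138710612697/1169655793842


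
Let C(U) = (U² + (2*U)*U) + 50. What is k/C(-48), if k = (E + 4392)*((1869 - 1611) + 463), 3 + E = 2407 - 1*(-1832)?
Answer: 3110394/3481 ≈ 893.53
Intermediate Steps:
C(U) = 50 + 3*U² (C(U) = (U² + 2*U²) + 50 = 3*U² + 50 = 50 + 3*U²)
E = 4236 (E = -3 + (2407 - 1*(-1832)) = -3 + (2407 + 1832) = -3 + 4239 = 4236)
k = 6220788 (k = (4236 + 4392)*((1869 - 1611) + 463) = 8628*(258 + 463) = 8628*721 = 6220788)
k/C(-48) = 6220788/(50 + 3*(-48)²) = 6220788/(50 + 3*2304) = 6220788/(50 + 6912) = 6220788/6962 = 6220788*(1/6962) = 3110394/3481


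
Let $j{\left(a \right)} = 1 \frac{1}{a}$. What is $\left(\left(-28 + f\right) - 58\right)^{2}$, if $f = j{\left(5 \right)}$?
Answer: $\frac{184041}{25} \approx 7361.6$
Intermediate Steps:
$j{\left(a \right)} = \frac{1}{a}$
$f = \frac{1}{5} \approx 0.2$
$\left(\left(-28 + f\right) - 58\right)^{2} = \left(\left(-28 + \frac{1}{5}\right) - 58\right)^{2} = \left(- \frac{139}{5} - 58\right)^{2} = \left(- \frac{429}{5}\right)^{2} = \frac{184041}{25}$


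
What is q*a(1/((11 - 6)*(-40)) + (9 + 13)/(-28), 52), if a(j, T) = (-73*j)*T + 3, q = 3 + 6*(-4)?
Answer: -3154779/50 ≈ -63096.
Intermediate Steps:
q = -21 (q = 3 - 24 = -21)
a(j, T) = 3 - 73*T*j (a(j, T) = -73*T*j + 3 = 3 - 73*T*j)
q*a(1/((11 - 6)*(-40)) + (9 + 13)/(-28), 52) = -21*(3 - 73*52*(1/((11 - 6)*(-40)) + (9 + 13)/(-28))) = -21*(3 - 73*52*(-1/40/5 + 22*(-1/28))) = -21*(3 - 73*52*((⅕)*(-1/40) - 11/14)) = -21*(3 - 73*52*(-1/200 - 11/14)) = -21*(3 - 73*52*(-1107/1400)) = -21*(3 + 1050543/350) = -21*1051593/350 = -3154779/50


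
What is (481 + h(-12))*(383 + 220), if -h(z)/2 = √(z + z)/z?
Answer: 290043 + 201*I*√6 ≈ 2.9004e+5 + 492.35*I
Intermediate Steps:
h(z) = -2*√2/√z (h(z) = -2*√(z + z)/z = -2*√(2*z)/z = -2*√2*√z/z = -2*√2/√z)
(481 + h(-12))*(383 + 220) = (481 - 2*√2/√(-12))*(383 + 220) = (481 - 2*√2*(-I*√3/6))*603 = (481 + I*√6/3)*603 = 290043 + 201*I*√6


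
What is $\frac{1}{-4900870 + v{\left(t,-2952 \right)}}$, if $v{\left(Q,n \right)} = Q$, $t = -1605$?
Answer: $- \frac{1}{4902475} \approx -2.0398 \cdot 10^{-7}$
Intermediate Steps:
$\frac{1}{-4900870 + v{\left(t,-2952 \right)}} = \frac{1}{-4900870 - 1605} = \frac{1}{-4902475} = - \frac{1}{4902475}$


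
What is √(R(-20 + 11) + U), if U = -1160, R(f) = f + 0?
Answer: I*√1169 ≈ 34.191*I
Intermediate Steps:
R(f) = f
√(R(-20 + 11) + U) = √((-20 + 11) - 1160) = √(-9 - 1160) = √(-1169) = I*√1169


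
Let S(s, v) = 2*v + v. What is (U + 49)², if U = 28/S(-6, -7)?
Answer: 20449/9 ≈ 2272.1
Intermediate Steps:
S(s, v) = 3*v
U = -4/3 (U = 28/((3*(-7))) = 28/(-21) = 28*(-1/21) = -4/3 ≈ -1.3333)
(U + 49)² = (-4/3 + 49)² = (143/3)² = 20449/9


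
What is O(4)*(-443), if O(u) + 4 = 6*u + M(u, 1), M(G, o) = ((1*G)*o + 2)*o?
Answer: -11518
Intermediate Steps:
M(G, o) = o*(2 + G*o) (M(G, o) = (G*o + 2)*o = (2 + G*o)*o = o*(2 + G*o))
O(u) = -2 + 7*u (O(u) = -4 + (6*u + 1*(2 + u*1)) = -4 + (6*u + 1*(2 + u)) = -4 + (6*u + (2 + u)) = -4 + (2 + 7*u) = -2 + 7*u)
O(4)*(-443) = (-2 + 7*4)*(-443) = (-2 + 28)*(-443) = 26*(-443) = -11518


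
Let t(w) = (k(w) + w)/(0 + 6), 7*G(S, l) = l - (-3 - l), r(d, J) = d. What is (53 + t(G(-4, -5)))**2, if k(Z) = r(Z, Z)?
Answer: 24964/9 ≈ 2773.8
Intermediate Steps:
k(Z) = Z
G(S, l) = 3/7 + 2*l/7 (G(S, l) = (l - (-3 - l))/7 = (l + (3 + l))/7 = (3 + 2*l)/7 = 3/7 + 2*l/7)
t(w) = w/3 (t(w) = (w + w)/(0 + 6) = (2*w)/6 = (2*w)*(1/6) = w/3)
(53 + t(G(-4, -5)))**2 = (53 + (3/7 + (2/7)*(-5))/3)**2 = (53 + (3/7 - 10/7)/3)**2 = (53 + (1/3)*(-1))**2 = (53 - 1/3)**2 = (158/3)**2 = 24964/9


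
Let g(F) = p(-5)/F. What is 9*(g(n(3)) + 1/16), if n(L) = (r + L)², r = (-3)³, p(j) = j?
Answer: 31/64 ≈ 0.48438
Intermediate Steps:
r = -27
n(L) = (-27 + L)²
g(F) = -5/F
9*(g(n(3)) + 1/16) = 9*(-5/(-27 + 3)² + 1/16) = 9*(-5/((-24)²) + 1/16) = 9*(-5/576 + 1/16) = 9*(31/576) = 31/64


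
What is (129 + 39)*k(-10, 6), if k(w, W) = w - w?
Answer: 0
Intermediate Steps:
k(w, W) = 0
(129 + 39)*k(-10, 6) = (129 + 39)*0 = 168*0 = 0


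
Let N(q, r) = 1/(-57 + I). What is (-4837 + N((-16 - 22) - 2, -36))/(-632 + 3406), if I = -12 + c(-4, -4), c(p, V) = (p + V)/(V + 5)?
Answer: -186225/106799 ≈ -1.7437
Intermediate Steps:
c(p, V) = (V + p)/(5 + V)
I = -20 (I = -12 + (-4 - 4)/(5 - 4) = -12 - 8/1 = -12 + 1*(-8) = -12 - 8 = -20)
N(q, r) = -1/77 (N(q, r) = 1/(-57 - 20) = 1/(-77) = -1/77)
(-4837 + N((-16 - 22) - 2, -36))/(-632 + 3406) = (-4837 - 1/77)/(-632 + 3406) = -372450/77/2774 = -372450/77*1/2774 = -186225/106799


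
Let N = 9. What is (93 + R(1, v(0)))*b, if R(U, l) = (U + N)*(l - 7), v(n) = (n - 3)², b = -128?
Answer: -14464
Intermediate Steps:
v(n) = (-3 + n)²
R(U, l) = (-7 + l)*(9 + U) (R(U, l) = (U + 9)*(l - 7) = (9 + U)*(-7 + l) = (-7 + l)*(9 + U))
(93 + R(1, v(0)))*b = (93 + (-63 - 7*1 + 9*(-3 + 0)² + 1*(-3 + 0)²))*(-128) = (93 + (-63 - 7 + 9*(-3)² + 1*(-3)²))*(-128) = (93 + (-63 - 7 + 9*9 + 1*9))*(-128) = (93 + (-63 - 7 + 81 + 9))*(-128) = (93 + 20)*(-128) = 113*(-128) = -14464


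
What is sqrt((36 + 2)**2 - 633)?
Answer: sqrt(811) ≈ 28.478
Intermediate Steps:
sqrt((36 + 2)**2 - 633) = sqrt(38**2 - 633) = sqrt(1444 - 633) = sqrt(811)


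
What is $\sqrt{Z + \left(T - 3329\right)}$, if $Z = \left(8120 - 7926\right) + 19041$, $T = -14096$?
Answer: $\sqrt{1810} \approx 42.544$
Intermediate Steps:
$Z = 19235$ ($Z = 194 + 19041 = 19235$)
$\sqrt{Z + \left(T - 3329\right)} = \sqrt{19235 - 17425} = \sqrt{1810}$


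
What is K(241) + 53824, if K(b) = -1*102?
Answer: 53722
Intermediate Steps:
K(b) = -102
K(241) + 53824 = -102 + 53824 = 53722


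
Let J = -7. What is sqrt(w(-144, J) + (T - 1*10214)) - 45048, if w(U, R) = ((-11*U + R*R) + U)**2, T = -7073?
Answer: -45048 + 3*sqrt(244426) ≈ -43565.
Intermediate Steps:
w(U, R) = (R**2 - 10*U)**2 (w(U, R) = ((-11*U + R**2) + U)**2 = ((R**2 - 11*U) + U)**2 = (R**2 - 10*U)**2)
sqrt(w(-144, J) + (T - 1*10214)) - 45048 = sqrt(((-7)**2 - 10*(-144))**2 + (-7073 - 1*10214)) - 45048 = sqrt((49 + 1440)**2 + (-7073 - 10214)) - 45048 = sqrt(1489**2 - 17287) - 45048 = sqrt(2217121 - 17287) - 45048 = sqrt(2199834) - 45048 = 3*sqrt(244426) - 45048 = -45048 + 3*sqrt(244426)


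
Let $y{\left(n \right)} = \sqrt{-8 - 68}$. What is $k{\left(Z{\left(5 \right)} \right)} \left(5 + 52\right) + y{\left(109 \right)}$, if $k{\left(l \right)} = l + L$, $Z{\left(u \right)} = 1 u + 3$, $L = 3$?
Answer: $627 + 2 i \sqrt{19} \approx 627.0 + 8.7178 i$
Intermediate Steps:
$Z{\left(u \right)} = 3 + u$ ($Z{\left(u \right)} = u + 3 = 3 + u$)
$k{\left(l \right)} = 3 + l$ ($k{\left(l \right)} = l + 3 = 3 + l$)
$y{\left(n \right)} = 2 i \sqrt{19}$ ($y{\left(n \right)} = \sqrt{-76} = 2 i \sqrt{19}$)
$k{\left(Z{\left(5 \right)} \right)} \left(5 + 52\right) + y{\left(109 \right)} = \left(3 + \left(3 + 5\right)\right) \left(5 + 52\right) + 2 i \sqrt{19} = \left(3 + 8\right) 57 + 2 i \sqrt{19} = 11 \cdot 57 + 2 i \sqrt{19} = 627 + 2 i \sqrt{19}$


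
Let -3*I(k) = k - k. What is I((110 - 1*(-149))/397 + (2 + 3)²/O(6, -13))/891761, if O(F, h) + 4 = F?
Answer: 0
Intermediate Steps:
O(F, h) = -4 + F
I(k) = 0 (I(k) = -(k - k)/3 = -⅓*0 = 0)
I((110 - 1*(-149))/397 + (2 + 3)²/O(6, -13))/891761 = 0/891761 = 0*(1/891761) = 0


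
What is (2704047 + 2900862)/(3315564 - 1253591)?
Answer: 5604909/2061973 ≈ 2.7182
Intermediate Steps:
(2704047 + 2900862)/(3315564 - 1253591) = 5604909/2061973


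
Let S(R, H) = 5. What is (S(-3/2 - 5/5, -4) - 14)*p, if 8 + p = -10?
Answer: 162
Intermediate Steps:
p = -18 (p = -8 - 10 = -18)
(S(-3/2 - 5/5, -4) - 14)*p = (5 - 14)*(-18) = -9*(-18) = 162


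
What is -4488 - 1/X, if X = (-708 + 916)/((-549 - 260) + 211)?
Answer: -35881/8 ≈ -4485.1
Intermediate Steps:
X = -8/23 (X = 208/(-809 + 211) = 208/(-598) = 208*(-1/598) = -8/23 ≈ -0.34783)
-4488 - 1/X = -4488 - 1/(-8/23) = -4488 - 1*(-23/8) = -4488 + 23/8 = -35881/8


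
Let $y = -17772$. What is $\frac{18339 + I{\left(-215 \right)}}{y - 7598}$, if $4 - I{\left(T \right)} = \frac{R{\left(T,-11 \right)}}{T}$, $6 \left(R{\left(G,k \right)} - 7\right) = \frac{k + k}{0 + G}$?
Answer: $- \frac{2543720051}{3518184750} \approx -0.72302$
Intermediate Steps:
$R{\left(G,k \right)} = 7 + \frac{k}{3 G}$ ($R{\left(G,k \right)} = 7 + \frac{\left(k + k\right) \frac{1}{0 + G}}{6} = 7 + \frac{2 k \frac{1}{G}}{6} = 7 + \frac{k}{3 G}$)
$I{\left(T \right)} = 4 - \frac{7 - \frac{11}{3 T}}{T}$ ($I{\left(T \right)} = 4 - \frac{7 + \frac{1}{3} \left(-11\right) \frac{1}{T}}{T} = 4 - \frac{7 - \frac{11}{3 T}}{T}$)
$\frac{18339 + I{\left(-215 \right)}}{y - 7598} = \frac{18339 + \left(4 - \frac{7}{-215} + \frac{11}{3 \cdot 46225}\right)}{-17772 - 7598} = \frac{18339 + \left(4 - - \frac{7}{215} + \frac{11}{3} \cdot \frac{1}{46225}\right)}{-25370} = \left(18339 + \left(4 + \frac{7}{215} + \frac{11}{138675}\right)\right) \left(- \frac{1}{25370}\right) = \left(18339 + \frac{559226}{138675}\right) \left(- \frac{1}{25370}\right) = \frac{2543720051}{138675} \left(- \frac{1}{25370}\right) = - \frac{2543720051}{3518184750}$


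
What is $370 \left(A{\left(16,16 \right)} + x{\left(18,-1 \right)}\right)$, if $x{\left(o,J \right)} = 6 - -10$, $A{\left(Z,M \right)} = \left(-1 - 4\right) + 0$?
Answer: $4070$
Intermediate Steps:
$A{\left(Z,M \right)} = -5$ ($A{\left(Z,M \right)} = -5 + 0 = -5$)
$x{\left(o,J \right)} = 16$ ($x{\left(o,J \right)} = 6 + 10 = 16$)
$370 \left(A{\left(16,16 \right)} + x{\left(18,-1 \right)}\right) = 370 \left(-5 + 16\right) = 370 \cdot 11 = 4070$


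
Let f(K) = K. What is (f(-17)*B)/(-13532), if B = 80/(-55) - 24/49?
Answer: -262/107261 ≈ -0.0024426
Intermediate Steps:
B = -1048/539 (B = 80*(-1/55) - 24*1/49 = -16/11 - 24/49 = -1048/539 ≈ -1.9443)
(f(-17)*B)/(-13532) = -17*(-1048/539)/(-13532) = (17816/539)*(-1/13532) = -262/107261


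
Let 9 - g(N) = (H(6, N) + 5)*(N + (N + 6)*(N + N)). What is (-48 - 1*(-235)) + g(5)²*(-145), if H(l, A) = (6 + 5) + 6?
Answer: -921538758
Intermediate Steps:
H(l, A) = 17 (H(l, A) = 11 + 6 = 17)
g(N) = 9 - 22*N - 44*N*(6 + N) (g(N) = 9 - (17 + 5)*(N + (N + 6)*(N + N)) = 9 - 22*(N + (6 + N)*(2*N)) = 9 - 22*(N + 2*N*(6 + N)) = 9 - (22*N + 44*N*(6 + N)) = 9 + (-22*N - 44*N*(6 + N)) = 9 - 22*N - 44*N*(6 + N))
(-48 - 1*(-235)) + g(5)²*(-145) = (-48 - 1*(-235)) + (9 - 286*5 - 44*5²)²*(-145) = (-48 + 235) + (9 - 1430 - 44*25)²*(-145) = 187 + (9 - 1430 - 1100)²*(-145) = 187 + (-2521)²*(-145) = 187 + 6355441*(-145) = 187 - 921538945 = -921538758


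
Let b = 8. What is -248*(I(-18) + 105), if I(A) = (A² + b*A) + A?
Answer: -66216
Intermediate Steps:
I(A) = A² + 9*A (I(A) = (A² + 8*A) + A = A² + 9*A)
-248*(I(-18) + 105) = -248*(-18*(9 - 18) + 105) = -248*(-18*(-9) + 105) = -248*(162 + 105) = -248*267 = -66216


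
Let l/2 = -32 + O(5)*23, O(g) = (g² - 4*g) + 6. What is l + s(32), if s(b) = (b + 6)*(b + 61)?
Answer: 3976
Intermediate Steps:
s(b) = (6 + b)*(61 + b)
O(g) = 6 + g² - 4*g
l = 442 (l = 2*(-32 + (6 + 5² - 4*5)*23) = 2*(-32 + (6 + 25 - 20)*23) = 2*(-32 + 11*23) = 2*(-32 + 253) = 2*221 = 442)
l + s(32) = 442 + (366 + 32² + 67*32) = 442 + (366 + 1024 + 2144) = 442 + 3534 = 3976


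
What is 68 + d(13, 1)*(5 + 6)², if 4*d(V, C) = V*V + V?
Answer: 11147/2 ≈ 5573.5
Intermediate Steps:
d(V, C) = V/4 + V²/4 (d(V, C) = (V*V + V)/4 = (V² + V)/4 = (V + V²)/4 = V/4 + V²/4)
68 + d(13, 1)*(5 + 6)² = 68 + ((¼)*13*(1 + 13))*(5 + 6)² = 68 + ((¼)*13*14)*11² = 68 + (91/2)*121 = 68 + 11011/2 = 11147/2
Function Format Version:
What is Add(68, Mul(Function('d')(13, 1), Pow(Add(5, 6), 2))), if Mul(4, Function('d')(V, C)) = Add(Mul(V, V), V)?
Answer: Rational(11147, 2) ≈ 5573.5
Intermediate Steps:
Function('d')(V, C) = Add(Mul(Rational(1, 4), V), Mul(Rational(1, 4), Pow(V, 2))) (Function('d')(V, C) = Mul(Rational(1, 4), Add(Mul(V, V), V)) = Mul(Rational(1, 4), Add(Pow(V, 2), V)) = Mul(Rational(1, 4), Add(V, Pow(V, 2))) = Add(Mul(Rational(1, 4), V), Mul(Rational(1, 4), Pow(V, 2))))
Add(68, Mul(Function('d')(13, 1), Pow(Add(5, 6), 2))) = Add(68, Mul(Mul(Rational(1, 4), 13, Add(1, 13)), Pow(Add(5, 6), 2))) = Add(68, Mul(Mul(Rational(1, 4), 13, 14), Pow(11, 2))) = Add(68, Mul(Rational(91, 2), 121)) = Add(68, Rational(11011, 2)) = Rational(11147, 2)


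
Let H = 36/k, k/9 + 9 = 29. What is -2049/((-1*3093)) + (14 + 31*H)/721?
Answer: 2566346/3716755 ≈ 0.69048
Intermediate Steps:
k = 180 (k = -81 + 9*29 = -81 + 261 = 180)
H = 1/5 (H = 36/180 = 36*(1/180) = 1/5 ≈ 0.20000)
-2049/((-1*3093)) + (14 + 31*H)/721 = -2049/((-1*3093)) + (14 + 31*(1/5))/721 = -2049/(-3093) + (14 + 31/5)*(1/721) = -2049*(-1/3093) + (101/5)*(1/721) = 683/1031 + 101/3605 = 2566346/3716755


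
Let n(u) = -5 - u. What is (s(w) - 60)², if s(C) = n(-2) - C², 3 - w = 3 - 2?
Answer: 4489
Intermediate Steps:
w = 2 (w = 3 - (3 - 2) = 3 - 1*1 = 3 - 1 = 2)
s(C) = -3 - C² (s(C) = (-5 - 1*(-2)) - C² = (-5 + 2) - C² = -3 - C²)
(s(w) - 60)² = ((-3 - 1*2²) - 60)² = ((-3 - 1*4) - 60)² = ((-3 - 4) - 60)² = (-7 - 60)² = (-67)² = 4489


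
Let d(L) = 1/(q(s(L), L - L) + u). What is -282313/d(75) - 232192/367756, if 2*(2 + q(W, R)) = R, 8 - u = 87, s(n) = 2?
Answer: 2102401509419/91939 ≈ 2.2867e+7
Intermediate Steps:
u = -79 (u = 8 - 1*87 = 8 - 87 = -79)
q(W, R) = -2 + R/2
d(L) = -1/81 (d(L) = 1/((-2 + (L - L)/2) - 79) = 1/((-2 + (½)*0) - 79) = 1/((-2 + 0) - 79) = 1/(-2 - 79) = 1/(-81) = -1/81)
-282313/d(75) - 232192/367756 = -282313/(-1/81) - 232192/367756 = -282313*(-81) - 232192*1/367756 = 22867353 - 58048/91939 = 2102401509419/91939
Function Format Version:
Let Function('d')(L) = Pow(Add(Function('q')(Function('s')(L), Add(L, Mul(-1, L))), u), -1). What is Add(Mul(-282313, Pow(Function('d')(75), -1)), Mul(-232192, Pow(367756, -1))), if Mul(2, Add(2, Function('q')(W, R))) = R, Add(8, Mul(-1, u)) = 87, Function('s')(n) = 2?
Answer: Rational(2102401509419, 91939) ≈ 2.2867e+7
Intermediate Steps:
u = -79 (u = Add(8, Mul(-1, 87)) = Add(8, -87) = -79)
Function('q')(W, R) = Add(-2, Mul(Rational(1, 2), R))
Function('d')(L) = Rational(-1, 81) (Function('d')(L) = Pow(Add(Add(-2, Mul(Rational(1, 2), Add(L, Mul(-1, L)))), -79), -1) = Pow(Add(Add(-2, Mul(Rational(1, 2), 0)), -79), -1) = Pow(Add(Add(-2, 0), -79), -1) = Pow(Add(-2, -79), -1) = Pow(-81, -1) = Rational(-1, 81))
Add(Mul(-282313, Pow(Function('d')(75), -1)), Mul(-232192, Pow(367756, -1))) = Add(Mul(-282313, Pow(Rational(-1, 81), -1)), Mul(-232192, Pow(367756, -1))) = Add(Mul(-282313, -81), Mul(-232192, Rational(1, 367756))) = Add(22867353, Rational(-58048, 91939)) = Rational(2102401509419, 91939)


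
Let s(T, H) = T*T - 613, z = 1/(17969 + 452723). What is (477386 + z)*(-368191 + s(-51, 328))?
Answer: -82286462686893939/470692 ≈ -1.7482e+11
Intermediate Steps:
z = 1/470692 ≈ 2.1245e-6
s(T, H) = -613 + T**2 (s(T, H) = T**2 - 613 = -613 + T**2)
(477386 + z)*(-368191 + s(-51, 328)) = (477386 + 1/470692)*(-368191 + (-613 + (-51)**2)) = 224701771113*(-368191 + (-613 + 2601))/470692 = 224701771113*(-368191 + 1988)/470692 = (224701771113/470692)*(-366203) = -82286462686893939/470692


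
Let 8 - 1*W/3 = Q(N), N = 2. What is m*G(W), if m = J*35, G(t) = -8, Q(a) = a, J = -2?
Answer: 560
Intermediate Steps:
W = 18 (W = 24 - 3*2 = 24 - 6 = 18)
m = -70 (m = -2*35 = -70)
m*G(W) = -70*(-8) = 560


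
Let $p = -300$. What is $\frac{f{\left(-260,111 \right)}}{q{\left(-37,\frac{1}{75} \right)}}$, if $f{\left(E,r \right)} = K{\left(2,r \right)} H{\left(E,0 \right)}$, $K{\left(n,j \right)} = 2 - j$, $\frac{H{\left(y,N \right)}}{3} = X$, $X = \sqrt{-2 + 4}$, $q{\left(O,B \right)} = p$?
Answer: $\frac{109 \sqrt{2}}{100} \approx 1.5415$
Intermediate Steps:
$q{\left(O,B \right)} = -300$
$X = \sqrt{2} \approx 1.4142$
$H{\left(y,N \right)} = 3 \sqrt{2}$
$f{\left(E,r \right)} = 3 \sqrt{2} \left(2 - r\right)$ ($f{\left(E,r \right)} = \left(2 - r\right) 3 \sqrt{2} = 3 \sqrt{2} \left(2 - r\right)$)
$\frac{f{\left(-260,111 \right)}}{q{\left(-37,\frac{1}{75} \right)}} = \frac{3 \sqrt{2} \left(2 - 111\right)}{-300} = 3 \sqrt{2} \left(2 - 111\right) \left(- \frac{1}{300}\right) = 3 \sqrt{2} \left(-109\right) \left(- \frac{1}{300}\right) = - 327 \sqrt{2} \left(- \frac{1}{300}\right) = \frac{109 \sqrt{2}}{100}$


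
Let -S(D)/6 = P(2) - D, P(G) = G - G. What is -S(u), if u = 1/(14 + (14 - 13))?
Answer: -⅖ ≈ -0.40000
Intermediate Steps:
P(G) = 0
u = 1/15 (u = 1/(14 + 1) = 1/15 ≈ 0.066667)
S(D) = 6*D (S(D) = -6*(0 - D) = -(-6)*D = 6*D)
-S(u) = -6/15 = -1*⅖ = -⅖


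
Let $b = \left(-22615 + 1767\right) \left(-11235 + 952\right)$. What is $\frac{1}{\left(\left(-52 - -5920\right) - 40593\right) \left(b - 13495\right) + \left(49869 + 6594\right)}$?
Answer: $- \frac{1}{7443876274062} \approx -1.3434 \cdot 10^{-13}$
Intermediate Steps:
$b = 214379984$ ($b = \left(-20848\right) \left(-10283\right) = 214379984$)
$\frac{1}{\left(\left(-52 - -5920\right) - 40593\right) \left(b - 13495\right) + \left(49869 + 6594\right)} = \frac{1}{\left(\left(-52 - -5920\right) - 40593\right) \left(214379984 - 13495\right) + \left(49869 + 6594\right)} = \frac{1}{\left(\left(-52 + 5920\right) - 40593\right) 214366489 + 56463} = \frac{1}{\left(5868 - 40593\right) 214366489 + 56463} = \frac{1}{\left(-34725\right) 214366489 + 56463} = \frac{1}{-7443876330525 + 56463} = \frac{1}{-7443876274062} = - \frac{1}{7443876274062}$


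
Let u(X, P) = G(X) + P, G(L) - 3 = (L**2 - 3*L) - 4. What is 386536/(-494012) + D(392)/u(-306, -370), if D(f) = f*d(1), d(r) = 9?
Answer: -8665561438/11631883049 ≈ -0.74498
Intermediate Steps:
G(L) = -1 + L**2 - 3*L (G(L) = 3 + ((L**2 - 3*L) - 4) = 3 + (-4 + L**2 - 3*L) = -1 + L**2 - 3*L)
D(f) = 9*f (D(f) = f*9 = 9*f)
u(X, P) = -1 + P + X**2 - 3*X (u(X, P) = (-1 + X**2 - 3*X) + P = -1 + P + X**2 - 3*X)
386536/(-494012) + D(392)/u(-306, -370) = 386536/(-494012) + (9*392)/(-1 - 370 + (-306)**2 - 3*(-306)) = 386536*(-1/494012) + 3528/(-1 - 370 + 93636 + 918) = -96634/123503 + 3528/94183 = -8665561438/11631883049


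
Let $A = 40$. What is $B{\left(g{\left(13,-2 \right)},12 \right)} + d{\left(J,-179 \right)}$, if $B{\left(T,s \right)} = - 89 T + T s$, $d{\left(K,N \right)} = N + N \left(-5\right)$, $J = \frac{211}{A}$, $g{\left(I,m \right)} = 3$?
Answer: $485$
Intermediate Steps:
$J = \frac{211}{40} \approx 5.275$
$d{\left(K,N \right)} = - 4 N$ ($d{\left(K,N \right)} = N - 5 N = - 4 N$)
$B{\left(g{\left(13,-2 \right)},12 \right)} + d{\left(J,-179 \right)} = 3 \left(-89 + 12\right) - -716 = 3 \left(-77\right) + 716 = -231 + 716 = 485$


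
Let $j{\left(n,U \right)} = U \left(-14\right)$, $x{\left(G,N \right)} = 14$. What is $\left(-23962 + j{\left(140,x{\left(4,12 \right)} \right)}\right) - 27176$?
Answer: $-51334$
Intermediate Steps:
$j{\left(n,U \right)} = - 14 U$
$\left(-23962 + j{\left(140,x{\left(4,12 \right)} \right)}\right) - 27176 = \left(-23962 - 196\right) - 27176 = -24158 - 27176 = -51334$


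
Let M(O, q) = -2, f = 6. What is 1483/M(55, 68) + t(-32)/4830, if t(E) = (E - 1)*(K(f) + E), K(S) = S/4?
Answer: -2386959/3220 ≈ -741.29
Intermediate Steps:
K(S) = S/4 (K(S) = S*(1/4) = S/4)
t(E) = (-1 + E)*(3/2 + E) (t(E) = (E - 1)*((1/4)*6 + E) = (-1 + E)*(3/2 + E))
1483/M(55, 68) + t(-32)/4830 = 1483/(-2) + (-3/2 + (-32)**2 + (1/2)*(-32))/4830 = 1483*(-1/2) + (-3/2 + 1024 - 16)*(1/4830) = -1483/2 + (2013/2)*(1/4830) = -1483/2 + 671/3220 = -2386959/3220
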